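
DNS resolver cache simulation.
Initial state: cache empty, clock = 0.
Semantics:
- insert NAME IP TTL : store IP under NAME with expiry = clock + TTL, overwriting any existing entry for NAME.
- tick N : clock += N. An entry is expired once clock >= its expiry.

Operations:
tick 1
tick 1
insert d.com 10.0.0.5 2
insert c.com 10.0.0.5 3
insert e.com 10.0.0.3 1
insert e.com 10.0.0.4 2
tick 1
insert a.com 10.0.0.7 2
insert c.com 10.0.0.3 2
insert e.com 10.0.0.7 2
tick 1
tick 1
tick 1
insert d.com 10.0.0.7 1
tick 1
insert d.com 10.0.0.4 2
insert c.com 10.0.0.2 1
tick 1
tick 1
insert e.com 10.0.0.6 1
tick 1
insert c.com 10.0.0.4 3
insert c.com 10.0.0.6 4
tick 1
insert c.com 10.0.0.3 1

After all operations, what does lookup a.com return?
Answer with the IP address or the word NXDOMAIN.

Answer: NXDOMAIN

Derivation:
Op 1: tick 1 -> clock=1.
Op 2: tick 1 -> clock=2.
Op 3: insert d.com -> 10.0.0.5 (expiry=2+2=4). clock=2
Op 4: insert c.com -> 10.0.0.5 (expiry=2+3=5). clock=2
Op 5: insert e.com -> 10.0.0.3 (expiry=2+1=3). clock=2
Op 6: insert e.com -> 10.0.0.4 (expiry=2+2=4). clock=2
Op 7: tick 1 -> clock=3.
Op 8: insert a.com -> 10.0.0.7 (expiry=3+2=5). clock=3
Op 9: insert c.com -> 10.0.0.3 (expiry=3+2=5). clock=3
Op 10: insert e.com -> 10.0.0.7 (expiry=3+2=5). clock=3
Op 11: tick 1 -> clock=4. purged={d.com}
Op 12: tick 1 -> clock=5. purged={a.com,c.com,e.com}
Op 13: tick 1 -> clock=6.
Op 14: insert d.com -> 10.0.0.7 (expiry=6+1=7). clock=6
Op 15: tick 1 -> clock=7. purged={d.com}
Op 16: insert d.com -> 10.0.0.4 (expiry=7+2=9). clock=7
Op 17: insert c.com -> 10.0.0.2 (expiry=7+1=8). clock=7
Op 18: tick 1 -> clock=8. purged={c.com}
Op 19: tick 1 -> clock=9. purged={d.com}
Op 20: insert e.com -> 10.0.0.6 (expiry=9+1=10). clock=9
Op 21: tick 1 -> clock=10. purged={e.com}
Op 22: insert c.com -> 10.0.0.4 (expiry=10+3=13). clock=10
Op 23: insert c.com -> 10.0.0.6 (expiry=10+4=14). clock=10
Op 24: tick 1 -> clock=11.
Op 25: insert c.com -> 10.0.0.3 (expiry=11+1=12). clock=11
lookup a.com: not in cache (expired or never inserted)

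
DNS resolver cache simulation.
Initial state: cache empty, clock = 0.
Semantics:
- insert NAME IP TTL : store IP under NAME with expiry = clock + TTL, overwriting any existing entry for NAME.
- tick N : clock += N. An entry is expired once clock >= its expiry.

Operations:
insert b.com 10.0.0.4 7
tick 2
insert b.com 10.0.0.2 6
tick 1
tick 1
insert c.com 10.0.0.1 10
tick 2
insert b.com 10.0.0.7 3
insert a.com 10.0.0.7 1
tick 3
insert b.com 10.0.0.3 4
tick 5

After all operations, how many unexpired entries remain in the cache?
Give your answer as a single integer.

Answer: 0

Derivation:
Op 1: insert b.com -> 10.0.0.4 (expiry=0+7=7). clock=0
Op 2: tick 2 -> clock=2.
Op 3: insert b.com -> 10.0.0.2 (expiry=2+6=8). clock=2
Op 4: tick 1 -> clock=3.
Op 5: tick 1 -> clock=4.
Op 6: insert c.com -> 10.0.0.1 (expiry=4+10=14). clock=4
Op 7: tick 2 -> clock=6.
Op 8: insert b.com -> 10.0.0.7 (expiry=6+3=9). clock=6
Op 9: insert a.com -> 10.0.0.7 (expiry=6+1=7). clock=6
Op 10: tick 3 -> clock=9. purged={a.com,b.com}
Op 11: insert b.com -> 10.0.0.3 (expiry=9+4=13). clock=9
Op 12: tick 5 -> clock=14. purged={b.com,c.com}
Final cache (unexpired): {} -> size=0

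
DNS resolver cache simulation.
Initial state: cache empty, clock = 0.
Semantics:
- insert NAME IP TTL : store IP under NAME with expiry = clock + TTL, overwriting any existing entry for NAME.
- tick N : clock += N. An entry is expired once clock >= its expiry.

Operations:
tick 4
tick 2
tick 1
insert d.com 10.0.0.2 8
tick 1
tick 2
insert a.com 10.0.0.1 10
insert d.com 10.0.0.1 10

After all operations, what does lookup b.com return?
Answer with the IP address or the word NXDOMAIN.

Answer: NXDOMAIN

Derivation:
Op 1: tick 4 -> clock=4.
Op 2: tick 2 -> clock=6.
Op 3: tick 1 -> clock=7.
Op 4: insert d.com -> 10.0.0.2 (expiry=7+8=15). clock=7
Op 5: tick 1 -> clock=8.
Op 6: tick 2 -> clock=10.
Op 7: insert a.com -> 10.0.0.1 (expiry=10+10=20). clock=10
Op 8: insert d.com -> 10.0.0.1 (expiry=10+10=20). clock=10
lookup b.com: not in cache (expired or never inserted)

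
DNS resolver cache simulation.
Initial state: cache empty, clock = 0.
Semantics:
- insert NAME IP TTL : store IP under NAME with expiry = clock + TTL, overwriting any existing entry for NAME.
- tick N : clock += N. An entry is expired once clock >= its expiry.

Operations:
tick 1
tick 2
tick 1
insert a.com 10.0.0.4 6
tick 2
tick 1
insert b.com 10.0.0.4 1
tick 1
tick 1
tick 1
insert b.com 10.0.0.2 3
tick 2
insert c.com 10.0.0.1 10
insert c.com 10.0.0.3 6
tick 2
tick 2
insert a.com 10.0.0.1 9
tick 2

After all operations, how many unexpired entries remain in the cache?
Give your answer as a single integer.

Op 1: tick 1 -> clock=1.
Op 2: tick 2 -> clock=3.
Op 3: tick 1 -> clock=4.
Op 4: insert a.com -> 10.0.0.4 (expiry=4+6=10). clock=4
Op 5: tick 2 -> clock=6.
Op 6: tick 1 -> clock=7.
Op 7: insert b.com -> 10.0.0.4 (expiry=7+1=8). clock=7
Op 8: tick 1 -> clock=8. purged={b.com}
Op 9: tick 1 -> clock=9.
Op 10: tick 1 -> clock=10. purged={a.com}
Op 11: insert b.com -> 10.0.0.2 (expiry=10+3=13). clock=10
Op 12: tick 2 -> clock=12.
Op 13: insert c.com -> 10.0.0.1 (expiry=12+10=22). clock=12
Op 14: insert c.com -> 10.0.0.3 (expiry=12+6=18). clock=12
Op 15: tick 2 -> clock=14. purged={b.com}
Op 16: tick 2 -> clock=16.
Op 17: insert a.com -> 10.0.0.1 (expiry=16+9=25). clock=16
Op 18: tick 2 -> clock=18. purged={c.com}
Final cache (unexpired): {a.com} -> size=1

Answer: 1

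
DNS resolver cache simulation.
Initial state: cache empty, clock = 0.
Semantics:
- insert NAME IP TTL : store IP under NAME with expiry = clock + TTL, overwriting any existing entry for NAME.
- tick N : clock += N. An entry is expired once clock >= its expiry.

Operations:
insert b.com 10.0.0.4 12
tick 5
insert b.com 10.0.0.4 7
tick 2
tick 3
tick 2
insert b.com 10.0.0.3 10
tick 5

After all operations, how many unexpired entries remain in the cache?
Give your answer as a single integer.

Answer: 1

Derivation:
Op 1: insert b.com -> 10.0.0.4 (expiry=0+12=12). clock=0
Op 2: tick 5 -> clock=5.
Op 3: insert b.com -> 10.0.0.4 (expiry=5+7=12). clock=5
Op 4: tick 2 -> clock=7.
Op 5: tick 3 -> clock=10.
Op 6: tick 2 -> clock=12. purged={b.com}
Op 7: insert b.com -> 10.0.0.3 (expiry=12+10=22). clock=12
Op 8: tick 5 -> clock=17.
Final cache (unexpired): {b.com} -> size=1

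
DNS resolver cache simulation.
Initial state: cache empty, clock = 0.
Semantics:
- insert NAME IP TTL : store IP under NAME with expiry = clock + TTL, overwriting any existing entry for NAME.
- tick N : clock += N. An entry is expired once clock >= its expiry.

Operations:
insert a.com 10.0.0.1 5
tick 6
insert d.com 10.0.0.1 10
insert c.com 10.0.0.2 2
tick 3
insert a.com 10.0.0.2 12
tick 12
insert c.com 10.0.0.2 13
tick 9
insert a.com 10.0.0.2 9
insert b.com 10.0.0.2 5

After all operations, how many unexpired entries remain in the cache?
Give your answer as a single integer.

Answer: 3

Derivation:
Op 1: insert a.com -> 10.0.0.1 (expiry=0+5=5). clock=0
Op 2: tick 6 -> clock=6. purged={a.com}
Op 3: insert d.com -> 10.0.0.1 (expiry=6+10=16). clock=6
Op 4: insert c.com -> 10.0.0.2 (expiry=6+2=8). clock=6
Op 5: tick 3 -> clock=9. purged={c.com}
Op 6: insert a.com -> 10.0.0.2 (expiry=9+12=21). clock=9
Op 7: tick 12 -> clock=21. purged={a.com,d.com}
Op 8: insert c.com -> 10.0.0.2 (expiry=21+13=34). clock=21
Op 9: tick 9 -> clock=30.
Op 10: insert a.com -> 10.0.0.2 (expiry=30+9=39). clock=30
Op 11: insert b.com -> 10.0.0.2 (expiry=30+5=35). clock=30
Final cache (unexpired): {a.com,b.com,c.com} -> size=3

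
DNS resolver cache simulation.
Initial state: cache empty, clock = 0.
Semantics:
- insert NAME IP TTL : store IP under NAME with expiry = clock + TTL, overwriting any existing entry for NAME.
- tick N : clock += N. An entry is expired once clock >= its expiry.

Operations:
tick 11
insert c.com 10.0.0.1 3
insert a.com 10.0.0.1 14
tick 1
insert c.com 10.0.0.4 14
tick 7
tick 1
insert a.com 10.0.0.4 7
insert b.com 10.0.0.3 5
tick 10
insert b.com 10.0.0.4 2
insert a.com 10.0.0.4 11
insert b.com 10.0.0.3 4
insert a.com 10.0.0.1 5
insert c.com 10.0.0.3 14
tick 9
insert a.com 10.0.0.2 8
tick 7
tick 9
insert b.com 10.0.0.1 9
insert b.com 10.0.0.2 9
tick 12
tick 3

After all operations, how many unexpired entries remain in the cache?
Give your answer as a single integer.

Op 1: tick 11 -> clock=11.
Op 2: insert c.com -> 10.0.0.1 (expiry=11+3=14). clock=11
Op 3: insert a.com -> 10.0.0.1 (expiry=11+14=25). clock=11
Op 4: tick 1 -> clock=12.
Op 5: insert c.com -> 10.0.0.4 (expiry=12+14=26). clock=12
Op 6: tick 7 -> clock=19.
Op 7: tick 1 -> clock=20.
Op 8: insert a.com -> 10.0.0.4 (expiry=20+7=27). clock=20
Op 9: insert b.com -> 10.0.0.3 (expiry=20+5=25). clock=20
Op 10: tick 10 -> clock=30. purged={a.com,b.com,c.com}
Op 11: insert b.com -> 10.0.0.4 (expiry=30+2=32). clock=30
Op 12: insert a.com -> 10.0.0.4 (expiry=30+11=41). clock=30
Op 13: insert b.com -> 10.0.0.3 (expiry=30+4=34). clock=30
Op 14: insert a.com -> 10.0.0.1 (expiry=30+5=35). clock=30
Op 15: insert c.com -> 10.0.0.3 (expiry=30+14=44). clock=30
Op 16: tick 9 -> clock=39. purged={a.com,b.com}
Op 17: insert a.com -> 10.0.0.2 (expiry=39+8=47). clock=39
Op 18: tick 7 -> clock=46. purged={c.com}
Op 19: tick 9 -> clock=55. purged={a.com}
Op 20: insert b.com -> 10.0.0.1 (expiry=55+9=64). clock=55
Op 21: insert b.com -> 10.0.0.2 (expiry=55+9=64). clock=55
Op 22: tick 12 -> clock=67. purged={b.com}
Op 23: tick 3 -> clock=70.
Final cache (unexpired): {} -> size=0

Answer: 0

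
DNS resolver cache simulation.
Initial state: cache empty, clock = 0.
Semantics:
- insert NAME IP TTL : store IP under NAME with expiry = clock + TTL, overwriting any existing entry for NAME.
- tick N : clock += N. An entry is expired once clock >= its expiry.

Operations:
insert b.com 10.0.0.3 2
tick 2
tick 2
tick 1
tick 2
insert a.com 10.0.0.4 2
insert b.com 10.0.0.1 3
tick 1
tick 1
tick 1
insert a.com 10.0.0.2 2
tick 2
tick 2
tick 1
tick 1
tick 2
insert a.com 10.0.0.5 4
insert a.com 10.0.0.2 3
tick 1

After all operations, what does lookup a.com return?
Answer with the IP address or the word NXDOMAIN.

Answer: 10.0.0.2

Derivation:
Op 1: insert b.com -> 10.0.0.3 (expiry=0+2=2). clock=0
Op 2: tick 2 -> clock=2. purged={b.com}
Op 3: tick 2 -> clock=4.
Op 4: tick 1 -> clock=5.
Op 5: tick 2 -> clock=7.
Op 6: insert a.com -> 10.0.0.4 (expiry=7+2=9). clock=7
Op 7: insert b.com -> 10.0.0.1 (expiry=7+3=10). clock=7
Op 8: tick 1 -> clock=8.
Op 9: tick 1 -> clock=9. purged={a.com}
Op 10: tick 1 -> clock=10. purged={b.com}
Op 11: insert a.com -> 10.0.0.2 (expiry=10+2=12). clock=10
Op 12: tick 2 -> clock=12. purged={a.com}
Op 13: tick 2 -> clock=14.
Op 14: tick 1 -> clock=15.
Op 15: tick 1 -> clock=16.
Op 16: tick 2 -> clock=18.
Op 17: insert a.com -> 10.0.0.5 (expiry=18+4=22). clock=18
Op 18: insert a.com -> 10.0.0.2 (expiry=18+3=21). clock=18
Op 19: tick 1 -> clock=19.
lookup a.com: present, ip=10.0.0.2 expiry=21 > clock=19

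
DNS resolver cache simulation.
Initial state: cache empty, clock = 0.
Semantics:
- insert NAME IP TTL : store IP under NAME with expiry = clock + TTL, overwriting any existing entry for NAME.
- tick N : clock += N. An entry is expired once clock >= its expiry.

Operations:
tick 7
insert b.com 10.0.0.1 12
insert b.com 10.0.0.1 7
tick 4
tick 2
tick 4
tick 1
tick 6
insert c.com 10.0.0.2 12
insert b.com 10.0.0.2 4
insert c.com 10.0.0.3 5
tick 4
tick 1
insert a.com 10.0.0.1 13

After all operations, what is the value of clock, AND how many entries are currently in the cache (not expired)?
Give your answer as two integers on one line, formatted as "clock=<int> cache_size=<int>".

Op 1: tick 7 -> clock=7.
Op 2: insert b.com -> 10.0.0.1 (expiry=7+12=19). clock=7
Op 3: insert b.com -> 10.0.0.1 (expiry=7+7=14). clock=7
Op 4: tick 4 -> clock=11.
Op 5: tick 2 -> clock=13.
Op 6: tick 4 -> clock=17. purged={b.com}
Op 7: tick 1 -> clock=18.
Op 8: tick 6 -> clock=24.
Op 9: insert c.com -> 10.0.0.2 (expiry=24+12=36). clock=24
Op 10: insert b.com -> 10.0.0.2 (expiry=24+4=28). clock=24
Op 11: insert c.com -> 10.0.0.3 (expiry=24+5=29). clock=24
Op 12: tick 4 -> clock=28. purged={b.com}
Op 13: tick 1 -> clock=29. purged={c.com}
Op 14: insert a.com -> 10.0.0.1 (expiry=29+13=42). clock=29
Final clock = 29
Final cache (unexpired): {a.com} -> size=1

Answer: clock=29 cache_size=1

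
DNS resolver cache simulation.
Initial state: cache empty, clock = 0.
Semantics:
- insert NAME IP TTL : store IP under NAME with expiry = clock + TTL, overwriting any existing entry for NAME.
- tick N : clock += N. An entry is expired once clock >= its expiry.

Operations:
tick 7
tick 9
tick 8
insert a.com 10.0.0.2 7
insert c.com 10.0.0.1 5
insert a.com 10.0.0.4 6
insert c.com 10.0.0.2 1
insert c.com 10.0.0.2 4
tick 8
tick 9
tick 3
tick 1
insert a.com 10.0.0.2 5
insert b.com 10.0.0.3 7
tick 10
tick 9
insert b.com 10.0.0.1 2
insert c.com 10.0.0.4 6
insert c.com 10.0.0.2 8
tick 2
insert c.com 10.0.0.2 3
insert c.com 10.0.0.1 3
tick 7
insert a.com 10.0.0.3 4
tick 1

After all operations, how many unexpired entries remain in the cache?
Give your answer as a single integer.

Answer: 1

Derivation:
Op 1: tick 7 -> clock=7.
Op 2: tick 9 -> clock=16.
Op 3: tick 8 -> clock=24.
Op 4: insert a.com -> 10.0.0.2 (expiry=24+7=31). clock=24
Op 5: insert c.com -> 10.0.0.1 (expiry=24+5=29). clock=24
Op 6: insert a.com -> 10.0.0.4 (expiry=24+6=30). clock=24
Op 7: insert c.com -> 10.0.0.2 (expiry=24+1=25). clock=24
Op 8: insert c.com -> 10.0.0.2 (expiry=24+4=28). clock=24
Op 9: tick 8 -> clock=32. purged={a.com,c.com}
Op 10: tick 9 -> clock=41.
Op 11: tick 3 -> clock=44.
Op 12: tick 1 -> clock=45.
Op 13: insert a.com -> 10.0.0.2 (expiry=45+5=50). clock=45
Op 14: insert b.com -> 10.0.0.3 (expiry=45+7=52). clock=45
Op 15: tick 10 -> clock=55. purged={a.com,b.com}
Op 16: tick 9 -> clock=64.
Op 17: insert b.com -> 10.0.0.1 (expiry=64+2=66). clock=64
Op 18: insert c.com -> 10.0.0.4 (expiry=64+6=70). clock=64
Op 19: insert c.com -> 10.0.0.2 (expiry=64+8=72). clock=64
Op 20: tick 2 -> clock=66. purged={b.com}
Op 21: insert c.com -> 10.0.0.2 (expiry=66+3=69). clock=66
Op 22: insert c.com -> 10.0.0.1 (expiry=66+3=69). clock=66
Op 23: tick 7 -> clock=73. purged={c.com}
Op 24: insert a.com -> 10.0.0.3 (expiry=73+4=77). clock=73
Op 25: tick 1 -> clock=74.
Final cache (unexpired): {a.com} -> size=1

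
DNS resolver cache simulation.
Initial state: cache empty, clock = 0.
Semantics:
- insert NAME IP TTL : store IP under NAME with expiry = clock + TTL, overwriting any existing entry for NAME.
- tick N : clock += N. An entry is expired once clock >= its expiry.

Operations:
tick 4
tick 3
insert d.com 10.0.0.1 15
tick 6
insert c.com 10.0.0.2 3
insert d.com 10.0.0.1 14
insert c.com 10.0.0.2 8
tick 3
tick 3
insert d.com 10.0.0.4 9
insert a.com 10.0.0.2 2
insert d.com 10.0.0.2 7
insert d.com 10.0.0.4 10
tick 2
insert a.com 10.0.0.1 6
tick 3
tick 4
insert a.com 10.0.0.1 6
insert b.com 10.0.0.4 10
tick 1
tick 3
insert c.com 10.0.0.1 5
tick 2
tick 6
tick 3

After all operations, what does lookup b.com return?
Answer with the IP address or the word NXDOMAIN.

Op 1: tick 4 -> clock=4.
Op 2: tick 3 -> clock=7.
Op 3: insert d.com -> 10.0.0.1 (expiry=7+15=22). clock=7
Op 4: tick 6 -> clock=13.
Op 5: insert c.com -> 10.0.0.2 (expiry=13+3=16). clock=13
Op 6: insert d.com -> 10.0.0.1 (expiry=13+14=27). clock=13
Op 7: insert c.com -> 10.0.0.2 (expiry=13+8=21). clock=13
Op 8: tick 3 -> clock=16.
Op 9: tick 3 -> clock=19.
Op 10: insert d.com -> 10.0.0.4 (expiry=19+9=28). clock=19
Op 11: insert a.com -> 10.0.0.2 (expiry=19+2=21). clock=19
Op 12: insert d.com -> 10.0.0.2 (expiry=19+7=26). clock=19
Op 13: insert d.com -> 10.0.0.4 (expiry=19+10=29). clock=19
Op 14: tick 2 -> clock=21. purged={a.com,c.com}
Op 15: insert a.com -> 10.0.0.1 (expiry=21+6=27). clock=21
Op 16: tick 3 -> clock=24.
Op 17: tick 4 -> clock=28. purged={a.com}
Op 18: insert a.com -> 10.0.0.1 (expiry=28+6=34). clock=28
Op 19: insert b.com -> 10.0.0.4 (expiry=28+10=38). clock=28
Op 20: tick 1 -> clock=29. purged={d.com}
Op 21: tick 3 -> clock=32.
Op 22: insert c.com -> 10.0.0.1 (expiry=32+5=37). clock=32
Op 23: tick 2 -> clock=34. purged={a.com}
Op 24: tick 6 -> clock=40. purged={b.com,c.com}
Op 25: tick 3 -> clock=43.
lookup b.com: not in cache (expired or never inserted)

Answer: NXDOMAIN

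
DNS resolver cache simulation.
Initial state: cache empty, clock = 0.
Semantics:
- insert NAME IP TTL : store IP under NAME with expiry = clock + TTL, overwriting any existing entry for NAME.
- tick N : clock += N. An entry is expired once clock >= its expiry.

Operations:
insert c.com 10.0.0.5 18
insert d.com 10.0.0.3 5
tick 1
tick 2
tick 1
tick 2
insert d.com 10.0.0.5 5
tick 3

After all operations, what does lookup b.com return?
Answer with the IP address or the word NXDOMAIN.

Answer: NXDOMAIN

Derivation:
Op 1: insert c.com -> 10.0.0.5 (expiry=0+18=18). clock=0
Op 2: insert d.com -> 10.0.0.3 (expiry=0+5=5). clock=0
Op 3: tick 1 -> clock=1.
Op 4: tick 2 -> clock=3.
Op 5: tick 1 -> clock=4.
Op 6: tick 2 -> clock=6. purged={d.com}
Op 7: insert d.com -> 10.0.0.5 (expiry=6+5=11). clock=6
Op 8: tick 3 -> clock=9.
lookup b.com: not in cache (expired or never inserted)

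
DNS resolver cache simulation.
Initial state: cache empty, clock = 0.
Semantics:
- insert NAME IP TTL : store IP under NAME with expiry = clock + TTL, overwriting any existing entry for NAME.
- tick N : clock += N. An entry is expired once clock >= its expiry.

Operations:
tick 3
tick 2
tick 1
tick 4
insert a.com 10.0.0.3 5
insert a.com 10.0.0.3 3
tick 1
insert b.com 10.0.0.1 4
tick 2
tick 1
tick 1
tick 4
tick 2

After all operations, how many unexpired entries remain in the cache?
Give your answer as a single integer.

Op 1: tick 3 -> clock=3.
Op 2: tick 2 -> clock=5.
Op 3: tick 1 -> clock=6.
Op 4: tick 4 -> clock=10.
Op 5: insert a.com -> 10.0.0.3 (expiry=10+5=15). clock=10
Op 6: insert a.com -> 10.0.0.3 (expiry=10+3=13). clock=10
Op 7: tick 1 -> clock=11.
Op 8: insert b.com -> 10.0.0.1 (expiry=11+4=15). clock=11
Op 9: tick 2 -> clock=13. purged={a.com}
Op 10: tick 1 -> clock=14.
Op 11: tick 1 -> clock=15. purged={b.com}
Op 12: tick 4 -> clock=19.
Op 13: tick 2 -> clock=21.
Final cache (unexpired): {} -> size=0

Answer: 0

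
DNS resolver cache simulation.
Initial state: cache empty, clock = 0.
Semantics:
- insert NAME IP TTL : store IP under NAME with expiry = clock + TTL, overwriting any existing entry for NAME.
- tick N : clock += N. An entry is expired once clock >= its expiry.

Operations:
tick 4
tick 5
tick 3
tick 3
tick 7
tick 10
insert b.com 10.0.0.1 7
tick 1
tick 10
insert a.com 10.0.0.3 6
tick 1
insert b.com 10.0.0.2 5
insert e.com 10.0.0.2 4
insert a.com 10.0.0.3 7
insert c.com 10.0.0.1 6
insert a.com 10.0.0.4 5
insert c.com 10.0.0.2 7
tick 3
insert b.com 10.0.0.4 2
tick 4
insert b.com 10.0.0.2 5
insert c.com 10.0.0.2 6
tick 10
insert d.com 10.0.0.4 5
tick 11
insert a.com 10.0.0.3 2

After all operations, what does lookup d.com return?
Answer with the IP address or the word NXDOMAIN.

Op 1: tick 4 -> clock=4.
Op 2: tick 5 -> clock=9.
Op 3: tick 3 -> clock=12.
Op 4: tick 3 -> clock=15.
Op 5: tick 7 -> clock=22.
Op 6: tick 10 -> clock=32.
Op 7: insert b.com -> 10.0.0.1 (expiry=32+7=39). clock=32
Op 8: tick 1 -> clock=33.
Op 9: tick 10 -> clock=43. purged={b.com}
Op 10: insert a.com -> 10.0.0.3 (expiry=43+6=49). clock=43
Op 11: tick 1 -> clock=44.
Op 12: insert b.com -> 10.0.0.2 (expiry=44+5=49). clock=44
Op 13: insert e.com -> 10.0.0.2 (expiry=44+4=48). clock=44
Op 14: insert a.com -> 10.0.0.3 (expiry=44+7=51). clock=44
Op 15: insert c.com -> 10.0.0.1 (expiry=44+6=50). clock=44
Op 16: insert a.com -> 10.0.0.4 (expiry=44+5=49). clock=44
Op 17: insert c.com -> 10.0.0.2 (expiry=44+7=51). clock=44
Op 18: tick 3 -> clock=47.
Op 19: insert b.com -> 10.0.0.4 (expiry=47+2=49). clock=47
Op 20: tick 4 -> clock=51. purged={a.com,b.com,c.com,e.com}
Op 21: insert b.com -> 10.0.0.2 (expiry=51+5=56). clock=51
Op 22: insert c.com -> 10.0.0.2 (expiry=51+6=57). clock=51
Op 23: tick 10 -> clock=61. purged={b.com,c.com}
Op 24: insert d.com -> 10.0.0.4 (expiry=61+5=66). clock=61
Op 25: tick 11 -> clock=72. purged={d.com}
Op 26: insert a.com -> 10.0.0.3 (expiry=72+2=74). clock=72
lookup d.com: not in cache (expired or never inserted)

Answer: NXDOMAIN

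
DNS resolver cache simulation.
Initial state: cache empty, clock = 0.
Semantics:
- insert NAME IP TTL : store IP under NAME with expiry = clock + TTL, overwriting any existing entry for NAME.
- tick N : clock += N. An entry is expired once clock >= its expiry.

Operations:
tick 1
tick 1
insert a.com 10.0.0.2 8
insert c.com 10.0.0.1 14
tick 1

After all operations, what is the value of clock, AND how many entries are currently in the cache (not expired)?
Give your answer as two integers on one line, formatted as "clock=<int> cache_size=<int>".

Op 1: tick 1 -> clock=1.
Op 2: tick 1 -> clock=2.
Op 3: insert a.com -> 10.0.0.2 (expiry=2+8=10). clock=2
Op 4: insert c.com -> 10.0.0.1 (expiry=2+14=16). clock=2
Op 5: tick 1 -> clock=3.
Final clock = 3
Final cache (unexpired): {a.com,c.com} -> size=2

Answer: clock=3 cache_size=2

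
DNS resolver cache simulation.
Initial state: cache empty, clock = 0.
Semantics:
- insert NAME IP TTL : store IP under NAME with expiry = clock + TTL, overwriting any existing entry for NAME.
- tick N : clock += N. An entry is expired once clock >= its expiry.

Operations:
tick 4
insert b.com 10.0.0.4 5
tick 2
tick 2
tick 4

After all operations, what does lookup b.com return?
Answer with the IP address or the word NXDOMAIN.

Op 1: tick 4 -> clock=4.
Op 2: insert b.com -> 10.0.0.4 (expiry=4+5=9). clock=4
Op 3: tick 2 -> clock=6.
Op 4: tick 2 -> clock=8.
Op 5: tick 4 -> clock=12. purged={b.com}
lookup b.com: not in cache (expired or never inserted)

Answer: NXDOMAIN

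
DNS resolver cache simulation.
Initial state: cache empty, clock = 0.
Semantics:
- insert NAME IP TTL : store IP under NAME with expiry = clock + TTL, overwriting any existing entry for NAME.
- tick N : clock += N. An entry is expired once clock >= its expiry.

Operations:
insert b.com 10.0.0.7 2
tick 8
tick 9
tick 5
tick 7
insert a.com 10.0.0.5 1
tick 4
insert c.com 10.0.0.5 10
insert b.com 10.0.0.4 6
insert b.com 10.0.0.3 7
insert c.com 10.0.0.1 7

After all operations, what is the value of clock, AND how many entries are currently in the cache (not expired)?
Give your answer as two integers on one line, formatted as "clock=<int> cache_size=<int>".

Op 1: insert b.com -> 10.0.0.7 (expiry=0+2=2). clock=0
Op 2: tick 8 -> clock=8. purged={b.com}
Op 3: tick 9 -> clock=17.
Op 4: tick 5 -> clock=22.
Op 5: tick 7 -> clock=29.
Op 6: insert a.com -> 10.0.0.5 (expiry=29+1=30). clock=29
Op 7: tick 4 -> clock=33. purged={a.com}
Op 8: insert c.com -> 10.0.0.5 (expiry=33+10=43). clock=33
Op 9: insert b.com -> 10.0.0.4 (expiry=33+6=39). clock=33
Op 10: insert b.com -> 10.0.0.3 (expiry=33+7=40). clock=33
Op 11: insert c.com -> 10.0.0.1 (expiry=33+7=40). clock=33
Final clock = 33
Final cache (unexpired): {b.com,c.com} -> size=2

Answer: clock=33 cache_size=2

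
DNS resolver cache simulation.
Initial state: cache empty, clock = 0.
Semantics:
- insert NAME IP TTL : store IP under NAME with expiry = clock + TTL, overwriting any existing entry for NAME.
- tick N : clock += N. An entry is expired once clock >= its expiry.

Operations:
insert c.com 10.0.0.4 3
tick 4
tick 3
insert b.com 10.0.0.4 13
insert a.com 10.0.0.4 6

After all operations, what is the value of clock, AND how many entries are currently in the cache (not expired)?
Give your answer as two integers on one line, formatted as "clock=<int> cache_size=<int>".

Op 1: insert c.com -> 10.0.0.4 (expiry=0+3=3). clock=0
Op 2: tick 4 -> clock=4. purged={c.com}
Op 3: tick 3 -> clock=7.
Op 4: insert b.com -> 10.0.0.4 (expiry=7+13=20). clock=7
Op 5: insert a.com -> 10.0.0.4 (expiry=7+6=13). clock=7
Final clock = 7
Final cache (unexpired): {a.com,b.com} -> size=2

Answer: clock=7 cache_size=2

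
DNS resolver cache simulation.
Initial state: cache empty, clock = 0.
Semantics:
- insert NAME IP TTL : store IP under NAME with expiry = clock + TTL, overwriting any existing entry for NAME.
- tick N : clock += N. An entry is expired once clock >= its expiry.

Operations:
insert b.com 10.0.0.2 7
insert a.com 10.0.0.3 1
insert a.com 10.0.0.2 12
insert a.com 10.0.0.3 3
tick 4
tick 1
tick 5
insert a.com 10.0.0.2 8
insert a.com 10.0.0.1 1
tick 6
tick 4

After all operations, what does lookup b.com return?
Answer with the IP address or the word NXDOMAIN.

Answer: NXDOMAIN

Derivation:
Op 1: insert b.com -> 10.0.0.2 (expiry=0+7=7). clock=0
Op 2: insert a.com -> 10.0.0.3 (expiry=0+1=1). clock=0
Op 3: insert a.com -> 10.0.0.2 (expiry=0+12=12). clock=0
Op 4: insert a.com -> 10.0.0.3 (expiry=0+3=3). clock=0
Op 5: tick 4 -> clock=4. purged={a.com}
Op 6: tick 1 -> clock=5.
Op 7: tick 5 -> clock=10. purged={b.com}
Op 8: insert a.com -> 10.0.0.2 (expiry=10+8=18). clock=10
Op 9: insert a.com -> 10.0.0.1 (expiry=10+1=11). clock=10
Op 10: tick 6 -> clock=16. purged={a.com}
Op 11: tick 4 -> clock=20.
lookup b.com: not in cache (expired or never inserted)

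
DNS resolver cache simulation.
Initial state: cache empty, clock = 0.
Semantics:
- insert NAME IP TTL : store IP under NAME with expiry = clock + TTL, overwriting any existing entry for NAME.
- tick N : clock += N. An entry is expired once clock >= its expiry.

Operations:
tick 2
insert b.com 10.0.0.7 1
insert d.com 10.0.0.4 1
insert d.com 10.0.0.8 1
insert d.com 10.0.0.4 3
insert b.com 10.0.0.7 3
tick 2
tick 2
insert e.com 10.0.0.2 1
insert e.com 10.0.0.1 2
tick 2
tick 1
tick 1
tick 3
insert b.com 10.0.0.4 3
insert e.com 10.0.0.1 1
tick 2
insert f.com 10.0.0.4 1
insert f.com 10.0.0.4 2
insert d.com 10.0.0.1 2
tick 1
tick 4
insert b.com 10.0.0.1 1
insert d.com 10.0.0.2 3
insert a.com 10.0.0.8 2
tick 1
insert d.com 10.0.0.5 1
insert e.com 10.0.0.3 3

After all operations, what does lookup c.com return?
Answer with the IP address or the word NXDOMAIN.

Op 1: tick 2 -> clock=2.
Op 2: insert b.com -> 10.0.0.7 (expiry=2+1=3). clock=2
Op 3: insert d.com -> 10.0.0.4 (expiry=2+1=3). clock=2
Op 4: insert d.com -> 10.0.0.8 (expiry=2+1=3). clock=2
Op 5: insert d.com -> 10.0.0.4 (expiry=2+3=5). clock=2
Op 6: insert b.com -> 10.0.0.7 (expiry=2+3=5). clock=2
Op 7: tick 2 -> clock=4.
Op 8: tick 2 -> clock=6. purged={b.com,d.com}
Op 9: insert e.com -> 10.0.0.2 (expiry=6+1=7). clock=6
Op 10: insert e.com -> 10.0.0.1 (expiry=6+2=8). clock=6
Op 11: tick 2 -> clock=8. purged={e.com}
Op 12: tick 1 -> clock=9.
Op 13: tick 1 -> clock=10.
Op 14: tick 3 -> clock=13.
Op 15: insert b.com -> 10.0.0.4 (expiry=13+3=16). clock=13
Op 16: insert e.com -> 10.0.0.1 (expiry=13+1=14). clock=13
Op 17: tick 2 -> clock=15. purged={e.com}
Op 18: insert f.com -> 10.0.0.4 (expiry=15+1=16). clock=15
Op 19: insert f.com -> 10.0.0.4 (expiry=15+2=17). clock=15
Op 20: insert d.com -> 10.0.0.1 (expiry=15+2=17). clock=15
Op 21: tick 1 -> clock=16. purged={b.com}
Op 22: tick 4 -> clock=20. purged={d.com,f.com}
Op 23: insert b.com -> 10.0.0.1 (expiry=20+1=21). clock=20
Op 24: insert d.com -> 10.0.0.2 (expiry=20+3=23). clock=20
Op 25: insert a.com -> 10.0.0.8 (expiry=20+2=22). clock=20
Op 26: tick 1 -> clock=21. purged={b.com}
Op 27: insert d.com -> 10.0.0.5 (expiry=21+1=22). clock=21
Op 28: insert e.com -> 10.0.0.3 (expiry=21+3=24). clock=21
lookup c.com: not in cache (expired or never inserted)

Answer: NXDOMAIN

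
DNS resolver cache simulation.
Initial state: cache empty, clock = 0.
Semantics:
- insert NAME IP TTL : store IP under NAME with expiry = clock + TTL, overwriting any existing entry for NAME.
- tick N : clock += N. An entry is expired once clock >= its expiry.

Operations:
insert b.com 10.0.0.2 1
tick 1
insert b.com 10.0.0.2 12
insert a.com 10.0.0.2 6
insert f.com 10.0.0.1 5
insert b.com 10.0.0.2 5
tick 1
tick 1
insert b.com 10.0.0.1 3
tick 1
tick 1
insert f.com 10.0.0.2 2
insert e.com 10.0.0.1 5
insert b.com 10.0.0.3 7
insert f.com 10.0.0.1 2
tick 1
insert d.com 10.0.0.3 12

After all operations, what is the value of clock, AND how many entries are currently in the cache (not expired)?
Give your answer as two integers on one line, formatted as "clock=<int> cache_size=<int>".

Op 1: insert b.com -> 10.0.0.2 (expiry=0+1=1). clock=0
Op 2: tick 1 -> clock=1. purged={b.com}
Op 3: insert b.com -> 10.0.0.2 (expiry=1+12=13). clock=1
Op 4: insert a.com -> 10.0.0.2 (expiry=1+6=7). clock=1
Op 5: insert f.com -> 10.0.0.1 (expiry=1+5=6). clock=1
Op 6: insert b.com -> 10.0.0.2 (expiry=1+5=6). clock=1
Op 7: tick 1 -> clock=2.
Op 8: tick 1 -> clock=3.
Op 9: insert b.com -> 10.0.0.1 (expiry=3+3=6). clock=3
Op 10: tick 1 -> clock=4.
Op 11: tick 1 -> clock=5.
Op 12: insert f.com -> 10.0.0.2 (expiry=5+2=7). clock=5
Op 13: insert e.com -> 10.0.0.1 (expiry=5+5=10). clock=5
Op 14: insert b.com -> 10.0.0.3 (expiry=5+7=12). clock=5
Op 15: insert f.com -> 10.0.0.1 (expiry=5+2=7). clock=5
Op 16: tick 1 -> clock=6.
Op 17: insert d.com -> 10.0.0.3 (expiry=6+12=18). clock=6
Final clock = 6
Final cache (unexpired): {a.com,b.com,d.com,e.com,f.com} -> size=5

Answer: clock=6 cache_size=5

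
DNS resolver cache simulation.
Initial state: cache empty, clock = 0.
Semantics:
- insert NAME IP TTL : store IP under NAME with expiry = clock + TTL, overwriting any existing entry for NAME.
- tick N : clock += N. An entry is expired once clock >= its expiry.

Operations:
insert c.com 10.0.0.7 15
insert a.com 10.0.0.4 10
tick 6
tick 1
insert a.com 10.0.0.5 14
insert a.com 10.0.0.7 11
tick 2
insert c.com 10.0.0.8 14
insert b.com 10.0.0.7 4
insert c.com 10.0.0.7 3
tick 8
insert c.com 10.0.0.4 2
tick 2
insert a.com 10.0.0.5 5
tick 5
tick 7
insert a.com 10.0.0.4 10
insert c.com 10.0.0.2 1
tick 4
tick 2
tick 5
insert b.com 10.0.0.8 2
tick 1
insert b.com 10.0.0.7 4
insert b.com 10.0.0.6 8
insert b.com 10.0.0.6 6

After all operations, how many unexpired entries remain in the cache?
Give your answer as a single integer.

Answer: 1

Derivation:
Op 1: insert c.com -> 10.0.0.7 (expiry=0+15=15). clock=0
Op 2: insert a.com -> 10.0.0.4 (expiry=0+10=10). clock=0
Op 3: tick 6 -> clock=6.
Op 4: tick 1 -> clock=7.
Op 5: insert a.com -> 10.0.0.5 (expiry=7+14=21). clock=7
Op 6: insert a.com -> 10.0.0.7 (expiry=7+11=18). clock=7
Op 7: tick 2 -> clock=9.
Op 8: insert c.com -> 10.0.0.8 (expiry=9+14=23). clock=9
Op 9: insert b.com -> 10.0.0.7 (expiry=9+4=13). clock=9
Op 10: insert c.com -> 10.0.0.7 (expiry=9+3=12). clock=9
Op 11: tick 8 -> clock=17. purged={b.com,c.com}
Op 12: insert c.com -> 10.0.0.4 (expiry=17+2=19). clock=17
Op 13: tick 2 -> clock=19. purged={a.com,c.com}
Op 14: insert a.com -> 10.0.0.5 (expiry=19+5=24). clock=19
Op 15: tick 5 -> clock=24. purged={a.com}
Op 16: tick 7 -> clock=31.
Op 17: insert a.com -> 10.0.0.4 (expiry=31+10=41). clock=31
Op 18: insert c.com -> 10.0.0.2 (expiry=31+1=32). clock=31
Op 19: tick 4 -> clock=35. purged={c.com}
Op 20: tick 2 -> clock=37.
Op 21: tick 5 -> clock=42. purged={a.com}
Op 22: insert b.com -> 10.0.0.8 (expiry=42+2=44). clock=42
Op 23: tick 1 -> clock=43.
Op 24: insert b.com -> 10.0.0.7 (expiry=43+4=47). clock=43
Op 25: insert b.com -> 10.0.0.6 (expiry=43+8=51). clock=43
Op 26: insert b.com -> 10.0.0.6 (expiry=43+6=49). clock=43
Final cache (unexpired): {b.com} -> size=1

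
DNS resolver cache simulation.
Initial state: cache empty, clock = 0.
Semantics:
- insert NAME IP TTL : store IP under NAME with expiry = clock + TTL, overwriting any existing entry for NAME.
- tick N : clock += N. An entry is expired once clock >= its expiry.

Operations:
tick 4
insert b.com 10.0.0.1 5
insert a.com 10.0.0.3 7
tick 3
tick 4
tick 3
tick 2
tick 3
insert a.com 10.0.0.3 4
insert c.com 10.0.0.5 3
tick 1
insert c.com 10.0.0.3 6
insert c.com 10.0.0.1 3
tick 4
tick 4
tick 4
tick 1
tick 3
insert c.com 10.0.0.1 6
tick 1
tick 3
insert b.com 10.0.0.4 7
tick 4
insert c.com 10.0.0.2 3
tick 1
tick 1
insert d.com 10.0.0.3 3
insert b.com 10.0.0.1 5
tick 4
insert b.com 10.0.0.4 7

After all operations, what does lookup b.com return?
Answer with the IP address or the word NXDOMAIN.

Answer: 10.0.0.4

Derivation:
Op 1: tick 4 -> clock=4.
Op 2: insert b.com -> 10.0.0.1 (expiry=4+5=9). clock=4
Op 3: insert a.com -> 10.0.0.3 (expiry=4+7=11). clock=4
Op 4: tick 3 -> clock=7.
Op 5: tick 4 -> clock=11. purged={a.com,b.com}
Op 6: tick 3 -> clock=14.
Op 7: tick 2 -> clock=16.
Op 8: tick 3 -> clock=19.
Op 9: insert a.com -> 10.0.0.3 (expiry=19+4=23). clock=19
Op 10: insert c.com -> 10.0.0.5 (expiry=19+3=22). clock=19
Op 11: tick 1 -> clock=20.
Op 12: insert c.com -> 10.0.0.3 (expiry=20+6=26). clock=20
Op 13: insert c.com -> 10.0.0.1 (expiry=20+3=23). clock=20
Op 14: tick 4 -> clock=24. purged={a.com,c.com}
Op 15: tick 4 -> clock=28.
Op 16: tick 4 -> clock=32.
Op 17: tick 1 -> clock=33.
Op 18: tick 3 -> clock=36.
Op 19: insert c.com -> 10.0.0.1 (expiry=36+6=42). clock=36
Op 20: tick 1 -> clock=37.
Op 21: tick 3 -> clock=40.
Op 22: insert b.com -> 10.0.0.4 (expiry=40+7=47). clock=40
Op 23: tick 4 -> clock=44. purged={c.com}
Op 24: insert c.com -> 10.0.0.2 (expiry=44+3=47). clock=44
Op 25: tick 1 -> clock=45.
Op 26: tick 1 -> clock=46.
Op 27: insert d.com -> 10.0.0.3 (expiry=46+3=49). clock=46
Op 28: insert b.com -> 10.0.0.1 (expiry=46+5=51). clock=46
Op 29: tick 4 -> clock=50. purged={c.com,d.com}
Op 30: insert b.com -> 10.0.0.4 (expiry=50+7=57). clock=50
lookup b.com: present, ip=10.0.0.4 expiry=57 > clock=50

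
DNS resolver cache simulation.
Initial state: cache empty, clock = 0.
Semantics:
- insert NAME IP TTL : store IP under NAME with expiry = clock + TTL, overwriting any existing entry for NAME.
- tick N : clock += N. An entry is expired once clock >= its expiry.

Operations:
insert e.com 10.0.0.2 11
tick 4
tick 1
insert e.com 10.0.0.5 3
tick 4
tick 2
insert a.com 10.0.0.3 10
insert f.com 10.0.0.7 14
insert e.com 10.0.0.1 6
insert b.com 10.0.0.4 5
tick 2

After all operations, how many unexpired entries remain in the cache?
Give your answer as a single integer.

Op 1: insert e.com -> 10.0.0.2 (expiry=0+11=11). clock=0
Op 2: tick 4 -> clock=4.
Op 3: tick 1 -> clock=5.
Op 4: insert e.com -> 10.0.0.5 (expiry=5+3=8). clock=5
Op 5: tick 4 -> clock=9. purged={e.com}
Op 6: tick 2 -> clock=11.
Op 7: insert a.com -> 10.0.0.3 (expiry=11+10=21). clock=11
Op 8: insert f.com -> 10.0.0.7 (expiry=11+14=25). clock=11
Op 9: insert e.com -> 10.0.0.1 (expiry=11+6=17). clock=11
Op 10: insert b.com -> 10.0.0.4 (expiry=11+5=16). clock=11
Op 11: tick 2 -> clock=13.
Final cache (unexpired): {a.com,b.com,e.com,f.com} -> size=4

Answer: 4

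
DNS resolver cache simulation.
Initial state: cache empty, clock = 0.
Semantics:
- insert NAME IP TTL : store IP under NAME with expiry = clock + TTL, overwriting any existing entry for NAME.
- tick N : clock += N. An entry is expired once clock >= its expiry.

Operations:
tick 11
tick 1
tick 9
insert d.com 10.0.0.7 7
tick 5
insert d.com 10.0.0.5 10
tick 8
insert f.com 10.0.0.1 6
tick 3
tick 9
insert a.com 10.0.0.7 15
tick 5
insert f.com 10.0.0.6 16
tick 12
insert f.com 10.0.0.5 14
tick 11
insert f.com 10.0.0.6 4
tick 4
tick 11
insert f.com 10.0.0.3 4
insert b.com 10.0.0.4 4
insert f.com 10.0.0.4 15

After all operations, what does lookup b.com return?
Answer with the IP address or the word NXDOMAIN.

Answer: 10.0.0.4

Derivation:
Op 1: tick 11 -> clock=11.
Op 2: tick 1 -> clock=12.
Op 3: tick 9 -> clock=21.
Op 4: insert d.com -> 10.0.0.7 (expiry=21+7=28). clock=21
Op 5: tick 5 -> clock=26.
Op 6: insert d.com -> 10.0.0.5 (expiry=26+10=36). clock=26
Op 7: tick 8 -> clock=34.
Op 8: insert f.com -> 10.0.0.1 (expiry=34+6=40). clock=34
Op 9: tick 3 -> clock=37. purged={d.com}
Op 10: tick 9 -> clock=46. purged={f.com}
Op 11: insert a.com -> 10.0.0.7 (expiry=46+15=61). clock=46
Op 12: tick 5 -> clock=51.
Op 13: insert f.com -> 10.0.0.6 (expiry=51+16=67). clock=51
Op 14: tick 12 -> clock=63. purged={a.com}
Op 15: insert f.com -> 10.0.0.5 (expiry=63+14=77). clock=63
Op 16: tick 11 -> clock=74.
Op 17: insert f.com -> 10.0.0.6 (expiry=74+4=78). clock=74
Op 18: tick 4 -> clock=78. purged={f.com}
Op 19: tick 11 -> clock=89.
Op 20: insert f.com -> 10.0.0.3 (expiry=89+4=93). clock=89
Op 21: insert b.com -> 10.0.0.4 (expiry=89+4=93). clock=89
Op 22: insert f.com -> 10.0.0.4 (expiry=89+15=104). clock=89
lookup b.com: present, ip=10.0.0.4 expiry=93 > clock=89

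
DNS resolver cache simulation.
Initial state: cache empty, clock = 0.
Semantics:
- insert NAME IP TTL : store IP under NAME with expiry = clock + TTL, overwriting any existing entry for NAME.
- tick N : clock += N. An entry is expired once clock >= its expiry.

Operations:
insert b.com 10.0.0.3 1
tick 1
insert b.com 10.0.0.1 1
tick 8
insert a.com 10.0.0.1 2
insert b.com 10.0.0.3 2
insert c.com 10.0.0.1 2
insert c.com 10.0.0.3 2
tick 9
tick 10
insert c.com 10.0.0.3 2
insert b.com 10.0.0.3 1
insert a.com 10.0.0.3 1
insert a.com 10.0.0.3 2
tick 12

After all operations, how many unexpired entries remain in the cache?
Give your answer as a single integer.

Op 1: insert b.com -> 10.0.0.3 (expiry=0+1=1). clock=0
Op 2: tick 1 -> clock=1. purged={b.com}
Op 3: insert b.com -> 10.0.0.1 (expiry=1+1=2). clock=1
Op 4: tick 8 -> clock=9. purged={b.com}
Op 5: insert a.com -> 10.0.0.1 (expiry=9+2=11). clock=9
Op 6: insert b.com -> 10.0.0.3 (expiry=9+2=11). clock=9
Op 7: insert c.com -> 10.0.0.1 (expiry=9+2=11). clock=9
Op 8: insert c.com -> 10.0.0.3 (expiry=9+2=11). clock=9
Op 9: tick 9 -> clock=18. purged={a.com,b.com,c.com}
Op 10: tick 10 -> clock=28.
Op 11: insert c.com -> 10.0.0.3 (expiry=28+2=30). clock=28
Op 12: insert b.com -> 10.0.0.3 (expiry=28+1=29). clock=28
Op 13: insert a.com -> 10.0.0.3 (expiry=28+1=29). clock=28
Op 14: insert a.com -> 10.0.0.3 (expiry=28+2=30). clock=28
Op 15: tick 12 -> clock=40. purged={a.com,b.com,c.com}
Final cache (unexpired): {} -> size=0

Answer: 0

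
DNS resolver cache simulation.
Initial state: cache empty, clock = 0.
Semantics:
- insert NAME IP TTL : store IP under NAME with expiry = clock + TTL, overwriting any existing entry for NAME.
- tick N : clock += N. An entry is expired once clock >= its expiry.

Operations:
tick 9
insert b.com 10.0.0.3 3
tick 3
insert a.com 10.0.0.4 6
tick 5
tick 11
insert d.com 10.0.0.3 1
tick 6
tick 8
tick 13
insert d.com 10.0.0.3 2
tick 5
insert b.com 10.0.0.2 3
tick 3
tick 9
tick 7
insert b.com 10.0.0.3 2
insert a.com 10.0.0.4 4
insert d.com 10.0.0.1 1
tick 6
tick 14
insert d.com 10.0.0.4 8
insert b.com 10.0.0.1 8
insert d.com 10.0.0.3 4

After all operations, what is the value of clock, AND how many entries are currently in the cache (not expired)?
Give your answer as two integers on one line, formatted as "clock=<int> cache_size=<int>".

Op 1: tick 9 -> clock=9.
Op 2: insert b.com -> 10.0.0.3 (expiry=9+3=12). clock=9
Op 3: tick 3 -> clock=12. purged={b.com}
Op 4: insert a.com -> 10.0.0.4 (expiry=12+6=18). clock=12
Op 5: tick 5 -> clock=17.
Op 6: tick 11 -> clock=28. purged={a.com}
Op 7: insert d.com -> 10.0.0.3 (expiry=28+1=29). clock=28
Op 8: tick 6 -> clock=34. purged={d.com}
Op 9: tick 8 -> clock=42.
Op 10: tick 13 -> clock=55.
Op 11: insert d.com -> 10.0.0.3 (expiry=55+2=57). clock=55
Op 12: tick 5 -> clock=60. purged={d.com}
Op 13: insert b.com -> 10.0.0.2 (expiry=60+3=63). clock=60
Op 14: tick 3 -> clock=63. purged={b.com}
Op 15: tick 9 -> clock=72.
Op 16: tick 7 -> clock=79.
Op 17: insert b.com -> 10.0.0.3 (expiry=79+2=81). clock=79
Op 18: insert a.com -> 10.0.0.4 (expiry=79+4=83). clock=79
Op 19: insert d.com -> 10.0.0.1 (expiry=79+1=80). clock=79
Op 20: tick 6 -> clock=85. purged={a.com,b.com,d.com}
Op 21: tick 14 -> clock=99.
Op 22: insert d.com -> 10.0.0.4 (expiry=99+8=107). clock=99
Op 23: insert b.com -> 10.0.0.1 (expiry=99+8=107). clock=99
Op 24: insert d.com -> 10.0.0.3 (expiry=99+4=103). clock=99
Final clock = 99
Final cache (unexpired): {b.com,d.com} -> size=2

Answer: clock=99 cache_size=2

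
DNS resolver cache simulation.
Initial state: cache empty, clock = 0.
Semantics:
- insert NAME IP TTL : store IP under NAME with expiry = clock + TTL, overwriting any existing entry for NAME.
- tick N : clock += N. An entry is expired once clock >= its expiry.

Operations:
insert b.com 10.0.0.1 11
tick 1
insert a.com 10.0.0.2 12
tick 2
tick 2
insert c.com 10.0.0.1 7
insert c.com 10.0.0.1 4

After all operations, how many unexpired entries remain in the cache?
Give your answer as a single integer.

Answer: 3

Derivation:
Op 1: insert b.com -> 10.0.0.1 (expiry=0+11=11). clock=0
Op 2: tick 1 -> clock=1.
Op 3: insert a.com -> 10.0.0.2 (expiry=1+12=13). clock=1
Op 4: tick 2 -> clock=3.
Op 5: tick 2 -> clock=5.
Op 6: insert c.com -> 10.0.0.1 (expiry=5+7=12). clock=5
Op 7: insert c.com -> 10.0.0.1 (expiry=5+4=9). clock=5
Final cache (unexpired): {a.com,b.com,c.com} -> size=3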